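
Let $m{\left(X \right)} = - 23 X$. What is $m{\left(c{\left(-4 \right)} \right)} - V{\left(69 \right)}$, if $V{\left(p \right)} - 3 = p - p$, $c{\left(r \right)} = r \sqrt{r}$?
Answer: $-3 + 184 i \approx -3.0 + 184.0 i$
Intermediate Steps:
$c{\left(r \right)} = r^{\frac{3}{2}}$
$V{\left(p \right)} = 3$ ($V{\left(p \right)} = 3 + \left(p - p\right) = 3 + 0 = 3$)
$m{\left(c{\left(-4 \right)} \right)} - V{\left(69 \right)} = - 23 \left(-4\right)^{\frac{3}{2}} - 3 = - 23 \left(- 8 i\right) - 3 = 184 i - 3 = -3 + 184 i$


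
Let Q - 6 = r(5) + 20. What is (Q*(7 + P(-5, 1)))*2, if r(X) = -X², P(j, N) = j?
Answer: 4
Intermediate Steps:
Q = 1 (Q = 6 + (-1*5² + 20) = 6 + (-1*25 + 20) = 6 + (-25 + 20) = 6 - 5 = 1)
(Q*(7 + P(-5, 1)))*2 = (1*(7 - 5))*2 = (1*2)*2 = 2*2 = 4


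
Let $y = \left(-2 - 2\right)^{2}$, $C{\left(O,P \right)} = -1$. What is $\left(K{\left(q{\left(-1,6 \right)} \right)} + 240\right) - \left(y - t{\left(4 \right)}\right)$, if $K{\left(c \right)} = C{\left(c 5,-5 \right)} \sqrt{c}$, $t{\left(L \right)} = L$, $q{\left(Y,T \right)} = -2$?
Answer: $228 - i \sqrt{2} \approx 228.0 - 1.4142 i$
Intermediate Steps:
$y = 16$ ($y = \left(-4\right)^{2} = 16$)
$K{\left(c \right)} = - \sqrt{c}$
$\left(K{\left(q{\left(-1,6 \right)} \right)} + 240\right) - \left(y - t{\left(4 \right)}\right) = \left(- \sqrt{-2} + 240\right) + \left(4 - 16\right) = \left(- i \sqrt{2} + 240\right) + \left(4 - 16\right) = \left(- i \sqrt{2} + 240\right) - 12 = \left(240 - i \sqrt{2}\right) - 12 = 228 - i \sqrt{2}$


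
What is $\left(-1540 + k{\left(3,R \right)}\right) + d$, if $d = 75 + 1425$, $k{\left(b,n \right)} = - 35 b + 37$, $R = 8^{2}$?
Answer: $-108$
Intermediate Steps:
$R = 64$
$k{\left(b,n \right)} = 37 - 35 b$
$d = 1500$
$\left(-1540 + k{\left(3,R \right)}\right) + d = \left(-1540 + \left(37 - 105\right)\right) + 1500 = \left(-1540 - 68\right) + 1500 = -1608 + 1500 = -108$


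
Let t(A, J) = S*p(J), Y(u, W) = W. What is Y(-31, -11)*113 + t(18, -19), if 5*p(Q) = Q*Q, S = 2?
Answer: -5493/5 ≈ -1098.6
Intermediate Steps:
p(Q) = Q²/5 (p(Q) = (Q*Q)/5 = Q²/5)
t(A, J) = 2*J²/5 (t(A, J) = 2*(J²/5) = 2*J²/5)
Y(-31, -11)*113 + t(18, -19) = -11*113 + (⅖)*(-19)² = -1243 + (⅖)*361 = -1243 + 722/5 = -5493/5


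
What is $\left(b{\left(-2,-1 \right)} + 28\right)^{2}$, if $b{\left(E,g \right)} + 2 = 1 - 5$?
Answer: $484$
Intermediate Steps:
$b{\left(E,g \right)} = -6$ ($b{\left(E,g \right)} = -2 + \left(1 - 5\right) = -2 - 4 = -6$)
$\left(b{\left(-2,-1 \right)} + 28\right)^{2} = \left(-6 + 28\right)^{2} = 22^{2} = 484$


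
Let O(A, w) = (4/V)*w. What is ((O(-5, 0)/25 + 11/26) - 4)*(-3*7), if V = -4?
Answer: 1953/26 ≈ 75.115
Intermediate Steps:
O(A, w) = -w (O(A, w) = (4/(-4))*w = (4*(-1/4))*w = -w)
((O(-5, 0)/25 + 11/26) - 4)*(-3*7) = ((-1*0/25 + 11/26) - 4)*(-3*7) = ((0*(1/25) + 11*(1/26)) - 4)*(-21) = ((0 + 11/26) - 4)*(-21) = (11/26 - 4)*(-21) = -93/26*(-21) = 1953/26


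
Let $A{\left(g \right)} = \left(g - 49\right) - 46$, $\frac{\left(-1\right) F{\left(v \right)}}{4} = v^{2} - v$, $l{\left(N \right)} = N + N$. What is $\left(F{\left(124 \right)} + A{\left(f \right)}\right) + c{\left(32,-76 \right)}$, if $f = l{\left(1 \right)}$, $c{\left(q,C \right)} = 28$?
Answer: $-61073$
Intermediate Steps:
$l{\left(N \right)} = 2 N$
$f = 2$ ($f = 2 \cdot 1 = 2$)
$F{\left(v \right)} = - 4 v^{2} + 4 v$ ($F{\left(v \right)} = - 4 \left(v^{2} - v\right) = - 4 v^{2} + 4 v$)
$A{\left(g \right)} = -95 + g$ ($A{\left(g \right)} = \left(-49 + g\right) - 46 = -95 + g$)
$\left(F{\left(124 \right)} + A{\left(f \right)}\right) + c{\left(32,-76 \right)} = \left(4 \cdot 124 \left(1 - 124\right) + \left(-95 + 2\right)\right) + 28 = \left(4 \cdot 124 \left(1 - 124\right) - 93\right) + 28 = \left(4 \cdot 124 \left(-123\right) - 93\right) + 28 = \left(-61008 - 93\right) + 28 = -61101 + 28 = -61073$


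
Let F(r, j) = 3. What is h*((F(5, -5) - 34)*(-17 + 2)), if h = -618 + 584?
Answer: -15810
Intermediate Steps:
h = -34
h*((F(5, -5) - 34)*(-17 + 2)) = -34*(3 - 34)*(-17 + 2) = -(-1054)*(-15) = -34*465 = -15810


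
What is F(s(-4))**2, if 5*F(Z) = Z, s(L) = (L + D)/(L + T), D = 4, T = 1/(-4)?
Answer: 0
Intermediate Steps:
T = -1/4 ≈ -0.25000
s(L) = (4 + L)/(-1/4 + L) (s(L) = (L + 4)/(L - 1/4) = (4 + L)/(-1/4 + L))
F(Z) = Z/5
F(s(-4))**2 = ((4*(4 - 4)/(-1 + 4*(-4)))/5)**2 = ((4*0/(-1 - 16))/5)**2 = ((4*0/(-17))/5)**2 = ((4*(-1/17)*0)/5)**2 = ((1/5)*0)**2 = 0**2 = 0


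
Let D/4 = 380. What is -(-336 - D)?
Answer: 1856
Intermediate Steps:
D = 1520 (D = 4*380 = 1520)
-(-336 - D) = -(-336 - 1*1520) = -(-336 - 1520) = -1*(-1856) = 1856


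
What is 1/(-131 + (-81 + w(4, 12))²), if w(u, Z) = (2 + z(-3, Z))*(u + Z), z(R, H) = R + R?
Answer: 1/20894 ≈ 4.7861e-5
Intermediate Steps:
z(R, H) = 2*R
w(u, Z) = -4*Z - 4*u (w(u, Z) = (2 + 2*(-3))*(u + Z) = (2 - 6)*(Z + u) = -4*(Z + u) = -4*Z - 4*u)
1/(-131 + (-81 + w(4, 12))²) = 1/(-131 + (-81 + (-4*12 - 4*4))²) = 1/(-131 + (-81 + (-48 - 16))²) = 1/(-131 + (-81 - 64)²) = 1/(-131 + (-145)²) = 1/(-131 + 21025) = 1/20894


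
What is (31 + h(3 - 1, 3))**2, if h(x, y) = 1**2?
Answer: 1024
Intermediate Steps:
h(x, y) = 1
(31 + h(3 - 1, 3))**2 = (31 + 1)**2 = 32**2 = 1024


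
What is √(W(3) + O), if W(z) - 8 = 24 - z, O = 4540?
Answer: √4569 ≈ 67.594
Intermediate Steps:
W(z) = 32 - z (W(z) = 8 + (24 - z) = 32 - z)
√(W(3) + O) = √((32 - 1*3) + 4540) = √((32 - 3) + 4540) = √(29 + 4540) = √4569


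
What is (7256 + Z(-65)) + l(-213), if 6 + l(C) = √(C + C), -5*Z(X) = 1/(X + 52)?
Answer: 471251/65 + I*√426 ≈ 7250.0 + 20.64*I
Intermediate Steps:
Z(X) = -1/(5*(52 + X)) (Z(X) = -1/(5*(X + 52)) = -1/(5*(52 + X)))
l(C) = -6 + √2*√C (l(C) = -6 + √(C + C) = -6 + √(2*C) = -6 + √2*√C)
(7256 + Z(-65)) + l(-213) = (7256 - 1/(260 + 5*(-65))) + (-6 + √2*√(-213)) = (7256 - 1/(260 - 325)) + (-6 + √2*(I*√213)) = (7256 - 1/(-65)) + (-6 + I*√426) = (7256 - 1*(-1/65)) + (-6 + I*√426) = (7256 + 1/65) + (-6 + I*√426) = 471641/65 + (-6 + I*√426) = 471251/65 + I*√426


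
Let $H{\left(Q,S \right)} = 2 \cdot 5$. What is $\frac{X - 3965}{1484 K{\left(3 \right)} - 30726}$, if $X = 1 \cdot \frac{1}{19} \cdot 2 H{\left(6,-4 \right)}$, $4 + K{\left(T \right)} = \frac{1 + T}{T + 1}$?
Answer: $\frac{25105}{222794} \approx 0.11268$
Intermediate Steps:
$K{\left(T \right)} = -3$ ($K{\left(T \right)} = -4 + \frac{1 + T}{T + 1} = -4 + \frac{1 + T}{1 + T} = -4 + 1 = -3$)
$H{\left(Q,S \right)} = 10$
$X = \frac{20}{19}$ ($X = 1 \cdot \frac{1}{19} \cdot 2 \cdot 10 = \frac{1}{19} \cdot 2 \cdot 10 = \frac{2}{19} \cdot 10 = \frac{20}{19} \approx 1.0526$)
$\frac{X - 3965}{1484 K{\left(3 \right)} - 30726} = \frac{\frac{20}{19} - 3965}{1484 \left(-3\right) - 30726} = - \frac{75315}{19 \left(-4452 - 30726\right)} = - \frac{75315}{19 \left(-35178\right)} = \left(- \frac{75315}{19}\right) \left(- \frac{1}{35178}\right) = \frac{25105}{222794}$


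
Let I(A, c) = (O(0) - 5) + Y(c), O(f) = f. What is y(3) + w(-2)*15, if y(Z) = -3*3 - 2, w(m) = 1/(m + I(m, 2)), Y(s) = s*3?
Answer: -26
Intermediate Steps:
Y(s) = 3*s
I(A, c) = -5 + 3*c (I(A, c) = (0 - 5) + 3*c = -5 + 3*c)
w(m) = 1/(1 + m) (w(m) = 1/(m + (-5 + 3*2)) = 1/(m + (-5 + 6)) = 1/(m + 1) = 1/(1 + m))
y(Z) = -11 (y(Z) = -9 - 2 = -11)
y(3) + w(-2)*15 = -11 + 15/(1 - 2) = -11 + 15/(-1) = -11 - 1*15 = -11 - 15 = -26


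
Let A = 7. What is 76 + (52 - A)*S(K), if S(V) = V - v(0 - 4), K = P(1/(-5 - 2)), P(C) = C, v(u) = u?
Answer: 1747/7 ≈ 249.57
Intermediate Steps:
K = -1/7 (K = 1/(-5 - 2) = 1/(-7) = -1/7 ≈ -0.14286)
S(V) = 4 + V (S(V) = V - (0 - 4) = V - 1*(-4) = V + 4 = 4 + V)
76 + (52 - A)*S(K) = 76 + (52 - 1*7)*(4 - 1/7) = 76 + (52 - 7)*(27/7) = 76 + 45*(27/7) = 76 + 1215/7 = 1747/7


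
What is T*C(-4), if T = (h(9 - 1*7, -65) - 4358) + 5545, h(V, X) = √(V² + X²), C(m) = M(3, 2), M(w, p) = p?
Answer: 2374 + 2*√4229 ≈ 2504.1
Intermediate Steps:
C(m) = 2
T = 1187 + √4229 (T = (√((9 - 1*7)² + (-65)²) - 4358) + 5545 = (√((9 - 7)² + 4225) - 4358) + 5545 = (√(2² + 4225) - 4358) + 5545 = (√(4 + 4225) - 4358) + 5545 = (√4229 - 4358) + 5545 = (-4358 + √4229) + 5545 = 1187 + √4229 ≈ 1252.0)
T*C(-4) = (1187 + √4229)*2 = 2374 + 2*√4229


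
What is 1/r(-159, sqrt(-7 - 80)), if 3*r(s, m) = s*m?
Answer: I*sqrt(87)/4611 ≈ 0.0020229*I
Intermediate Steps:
r(s, m) = m*s/3 (r(s, m) = (s*m)/3 = (m*s)/3 = m*s/3)
1/r(-159, sqrt(-7 - 80)) = 1/((1/3)*sqrt(-7 - 80)*(-159)) = 1/((1/3)*sqrt(-87)*(-159)) = 1/((1/3)*(I*sqrt(87))*(-159)) = 1/(-53*I*sqrt(87)) = I*sqrt(87)/4611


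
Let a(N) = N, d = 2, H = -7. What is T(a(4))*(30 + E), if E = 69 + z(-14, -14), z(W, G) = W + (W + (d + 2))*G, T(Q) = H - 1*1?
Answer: -1800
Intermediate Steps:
T(Q) = -8 (T(Q) = -7 - 1*1 = -7 - 1 = -8)
z(W, G) = W + G*(4 + W) (z(W, G) = W + (W + (2 + 2))*G = W + (W + 4)*G = W + (4 + W)*G = W + G*(4 + W))
E = 195 (E = 69 + (-14 + 4*(-14) - 14*(-14)) = 69 + (-14 - 56 + 196) = 69 + 126 = 195)
T(a(4))*(30 + E) = -8*(30 + 195) = -8*225 = -1800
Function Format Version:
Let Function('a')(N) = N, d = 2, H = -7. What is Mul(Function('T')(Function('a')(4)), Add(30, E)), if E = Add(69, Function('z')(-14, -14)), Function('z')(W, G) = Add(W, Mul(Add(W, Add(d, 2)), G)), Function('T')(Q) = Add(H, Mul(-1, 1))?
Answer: -1800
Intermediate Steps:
Function('T')(Q) = -8 (Function('T')(Q) = Add(-7, Mul(-1, 1)) = Add(-7, -1) = -8)
Function('z')(W, G) = Add(W, Mul(G, Add(4, W))) (Function('z')(W, G) = Add(W, Mul(Add(W, Add(2, 2)), G)) = Add(W, Mul(Add(W, 4), G)) = Add(W, Mul(Add(4, W), G)) = Add(W, Mul(G, Add(4, W))))
E = 195 (E = Add(69, Add(-14, Mul(4, -14), Mul(-14, -14))) = Add(69, Add(-14, -56, 196)) = Add(69, 126) = 195)
Mul(Function('T')(Function('a')(4)), Add(30, E)) = Mul(-8, Add(30, 195)) = Mul(-8, 225) = -1800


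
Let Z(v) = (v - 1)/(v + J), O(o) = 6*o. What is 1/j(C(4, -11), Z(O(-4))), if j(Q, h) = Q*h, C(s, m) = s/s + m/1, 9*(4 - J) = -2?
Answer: -89/1125 ≈ -0.079111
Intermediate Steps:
J = 38/9 (J = 4 - ⅑*(-2) = 4 + 2/9 = 38/9 ≈ 4.2222)
C(s, m) = 1 + m (C(s, m) = 1 + m*1 = 1 + m)
Z(v) = (-1 + v)/(38/9 + v) (Z(v) = (v - 1)/(v + 38/9) = (-1 + v)/(38/9 + v))
1/j(C(4, -11), Z(O(-4))) = 1/((1 - 11)*(9*(-1 + 6*(-4))/(38 + 9*(6*(-4))))) = 1/(-90*(-1 - 24)/(38 + 9*(-24))) = 1/(-90*(-25)/(38 - 216)) = 1/(-90*(-25)/(-178)) = 1/(-90*(-1)*(-25)/178) = 1/(-10*225/178) = 1/(-1125/89) = -89/1125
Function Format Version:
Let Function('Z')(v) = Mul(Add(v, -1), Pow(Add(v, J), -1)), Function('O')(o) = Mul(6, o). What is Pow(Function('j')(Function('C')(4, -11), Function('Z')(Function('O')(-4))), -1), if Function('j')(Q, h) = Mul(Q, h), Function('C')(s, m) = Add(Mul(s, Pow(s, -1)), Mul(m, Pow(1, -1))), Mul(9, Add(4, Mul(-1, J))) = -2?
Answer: Rational(-89, 1125) ≈ -0.079111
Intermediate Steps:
J = Rational(38, 9) (J = Add(4, Mul(Rational(-1, 9), -2)) = Add(4, Rational(2, 9)) = Rational(38, 9) ≈ 4.2222)
Function('C')(s, m) = Add(1, m) (Function('C')(s, m) = Add(1, Mul(m, 1)) = Add(1, m))
Function('Z')(v) = Mul(Pow(Add(Rational(38, 9), v), -1), Add(-1, v)) (Function('Z')(v) = Mul(Add(v, -1), Pow(Add(v, Rational(38, 9)), -1)) = Mul(Add(-1, v), Pow(Add(Rational(38, 9), v), -1)) = Mul(Pow(Add(Rational(38, 9), v), -1), Add(-1, v)))
Pow(Function('j')(Function('C')(4, -11), Function('Z')(Function('O')(-4))), -1) = Pow(Mul(Add(1, -11), Mul(9, Pow(Add(38, Mul(9, Mul(6, -4))), -1), Add(-1, Mul(6, -4)))), -1) = Pow(Mul(-10, Mul(9, Pow(Add(38, Mul(9, -24)), -1), Add(-1, -24))), -1) = Pow(Mul(-10, Mul(9, Pow(Add(38, -216), -1), -25)), -1) = Pow(Mul(-10, Mul(9, Pow(-178, -1), -25)), -1) = Pow(Mul(-10, Mul(9, Rational(-1, 178), -25)), -1) = Pow(Mul(-10, Rational(225, 178)), -1) = Pow(Rational(-1125, 89), -1) = Rational(-89, 1125)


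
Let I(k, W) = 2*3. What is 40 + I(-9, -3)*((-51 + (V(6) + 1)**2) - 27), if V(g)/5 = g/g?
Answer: -212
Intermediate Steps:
I(k, W) = 6
V(g) = 5 (V(g) = 5*(g/g) = 5*1 = 5)
40 + I(-9, -3)*((-51 + (V(6) + 1)**2) - 27) = 40 + 6*((-51 + (5 + 1)**2) - 27) = 40 + 6*((-51 + 6**2) - 27) = 40 + 6*((-51 + 36) - 27) = 40 + 6*(-15 - 27) = 40 + 6*(-42) = 40 - 252 = -212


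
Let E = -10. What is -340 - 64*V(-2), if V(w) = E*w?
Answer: -1620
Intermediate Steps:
V(w) = -10*w
-340 - 64*V(-2) = -340 - (-640)*(-2) = -340 - 64*20 = -340 - 1280 = -1620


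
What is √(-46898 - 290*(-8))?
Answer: I*√44578 ≈ 211.14*I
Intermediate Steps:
√(-46898 - 290*(-8)) = √(-46898 + 2320) = √(-44578) = I*√44578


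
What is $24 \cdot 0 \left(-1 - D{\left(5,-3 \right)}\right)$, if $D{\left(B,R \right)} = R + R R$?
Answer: $0$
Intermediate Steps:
$D{\left(B,R \right)} = R + R^{2}$
$24 \cdot 0 \left(-1 - D{\left(5,-3 \right)}\right) = 24 \cdot 0 \left(-1 - - 3 \left(1 - 3\right)\right) = 0 \left(-1 - \left(-3\right) \left(-2\right)\right) = 0 \left(-1 - 6\right) = 0 \left(-7\right) = 0$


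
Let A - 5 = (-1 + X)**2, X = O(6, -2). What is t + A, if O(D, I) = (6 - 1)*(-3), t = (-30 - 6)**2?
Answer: 1557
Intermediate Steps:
t = 1296 (t = (-36)**2 = 1296)
O(D, I) = -15 (O(D, I) = 5*(-3) = -15)
X = -15
A = 261 (A = 5 + (-1 - 15)**2 = 5 + (-16)**2 = 5 + 256 = 261)
t + A = 1296 + 261 = 1557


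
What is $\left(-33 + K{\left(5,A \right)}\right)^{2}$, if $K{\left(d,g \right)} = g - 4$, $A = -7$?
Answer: $1936$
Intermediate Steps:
$K{\left(d,g \right)} = -4 + g$ ($K{\left(d,g \right)} = g - 4 = -4 + g$)
$\left(-33 + K{\left(5,A \right)}\right)^{2} = \left(-33 - 11\right)^{2} = \left(-44\right)^{2} = 1936$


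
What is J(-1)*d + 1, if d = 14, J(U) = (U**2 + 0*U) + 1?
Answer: 29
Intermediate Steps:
J(U) = 1 + U**2 (J(U) = (U**2 + 0) + 1 = U**2 + 1 = 1 + U**2)
J(-1)*d + 1 = (1 + (-1)**2)*14 + 1 = (1 + 1)*14 + 1 = 2*14 + 1 = 28 + 1 = 29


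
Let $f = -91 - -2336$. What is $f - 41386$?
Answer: $-39141$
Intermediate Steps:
$f = 2245$ ($f = -91 + 2336 = 2245$)
$f - 41386 = 2245 - 41386 = -39141$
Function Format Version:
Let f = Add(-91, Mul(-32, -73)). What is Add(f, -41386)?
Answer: -39141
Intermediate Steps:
f = 2245 (f = Add(-91, 2336) = 2245)
Add(f, -41386) = Add(2245, -41386) = -39141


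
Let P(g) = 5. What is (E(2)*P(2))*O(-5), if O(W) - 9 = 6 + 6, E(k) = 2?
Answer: 210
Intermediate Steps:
O(W) = 21 (O(W) = 9 + (6 + 6) = 9 + 12 = 21)
(E(2)*P(2))*O(-5) = (2*5)*21 = 10*21 = 210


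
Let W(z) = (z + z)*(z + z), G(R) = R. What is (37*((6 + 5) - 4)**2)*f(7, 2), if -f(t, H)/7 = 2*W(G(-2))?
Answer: -406112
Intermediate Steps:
W(z) = 4*z**2 (W(z) = (2*z)*(2*z) = 4*z**2)
f(t, H) = -224 (f(t, H) = -14*4*(-2)**2 = -14*4*4 = -14*16 = -7*32 = -224)
(37*((6 + 5) - 4)**2)*f(7, 2) = (37*((6 + 5) - 4)**2)*(-224) = (37*(11 - 4)**2)*(-224) = (37*7**2)*(-224) = (37*49)*(-224) = 1813*(-224) = -406112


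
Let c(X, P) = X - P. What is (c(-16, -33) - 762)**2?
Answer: 555025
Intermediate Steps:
(c(-16, -33) - 762)**2 = ((-16 - 1*(-33)) - 762)**2 = ((-16 + 33) - 762)**2 = (17 - 762)**2 = (-745)**2 = 555025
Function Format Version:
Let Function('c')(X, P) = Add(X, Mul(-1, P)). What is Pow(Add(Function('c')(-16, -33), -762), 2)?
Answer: 555025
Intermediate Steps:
Pow(Add(Function('c')(-16, -33), -762), 2) = Pow(Add(Add(-16, Mul(-1, -33)), -762), 2) = Pow(Add(Add(-16, 33), -762), 2) = Pow(Add(17, -762), 2) = Pow(-745, 2) = 555025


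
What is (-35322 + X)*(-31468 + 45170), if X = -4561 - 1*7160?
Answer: -644583186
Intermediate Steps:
X = -11721 (X = -4561 - 7160 = -11721)
(-35322 + X)*(-31468 + 45170) = (-35322 - 11721)*(-31468 + 45170) = -47043*13702 = -644583186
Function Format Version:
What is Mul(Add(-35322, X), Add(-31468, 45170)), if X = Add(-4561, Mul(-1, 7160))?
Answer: -644583186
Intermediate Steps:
X = -11721 (X = Add(-4561, -7160) = -11721)
Mul(Add(-35322, X), Add(-31468, 45170)) = Mul(Add(-35322, -11721), Add(-31468, 45170)) = Mul(-47043, 13702) = -644583186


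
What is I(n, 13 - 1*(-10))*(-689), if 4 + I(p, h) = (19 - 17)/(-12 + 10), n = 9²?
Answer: 3445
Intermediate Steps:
n = 81
I(p, h) = -5 (I(p, h) = -4 + (19 - 17)/(-12 + 10) = -4 + 2/(-2) = -4 + 2*(-½) = -4 - 1 = -5)
I(n, 13 - 1*(-10))*(-689) = -5*(-689) = 3445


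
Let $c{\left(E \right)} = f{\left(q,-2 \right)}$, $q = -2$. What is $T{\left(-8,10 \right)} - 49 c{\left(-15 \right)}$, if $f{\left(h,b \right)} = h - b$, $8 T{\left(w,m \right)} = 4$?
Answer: $\frac{1}{2} \approx 0.5$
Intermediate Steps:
$T{\left(w,m \right)} = \frac{1}{2}$ ($T{\left(w,m \right)} = \frac{1}{8} \cdot 4 = \frac{1}{2}$)
$c{\left(E \right)} = 0$ ($c{\left(E \right)} = -2 - -2 = -2 + 2 = 0$)
$T{\left(-8,10 \right)} - 49 c{\left(-15 \right)} = \frac{1}{2} - 0 = \frac{1}{2} + 0 = \frac{1}{2}$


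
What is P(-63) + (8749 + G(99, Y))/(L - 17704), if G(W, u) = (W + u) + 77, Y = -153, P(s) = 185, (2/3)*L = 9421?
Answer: 1304281/7145 ≈ 182.54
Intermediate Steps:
L = 28263/2 (L = (3/2)*9421 = 28263/2 ≈ 14132.)
G(W, u) = 77 + W + u
P(-63) + (8749 + G(99, Y))/(L - 17704) = 185 + (8749 + (77 + 99 - 153))/(28263/2 - 17704) = 185 + (8749 + 23)/(-7145/2) = 185 + 8772*(-2/7145) = 185 - 17544/7145 = 1304281/7145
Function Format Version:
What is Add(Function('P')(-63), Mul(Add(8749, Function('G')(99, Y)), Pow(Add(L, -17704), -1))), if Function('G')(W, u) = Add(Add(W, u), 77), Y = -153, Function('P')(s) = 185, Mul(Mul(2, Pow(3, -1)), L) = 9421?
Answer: Rational(1304281, 7145) ≈ 182.54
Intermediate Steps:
L = Rational(28263, 2) (L = Mul(Rational(3, 2), 9421) = Rational(28263, 2) ≈ 14132.)
Function('G')(W, u) = Add(77, W, u)
Add(Function('P')(-63), Mul(Add(8749, Function('G')(99, Y)), Pow(Add(L, -17704), -1))) = Add(185, Mul(Add(8749, Add(77, 99, -153)), Pow(Add(Rational(28263, 2), -17704), -1))) = Add(185, Mul(Add(8749, 23), Pow(Rational(-7145, 2), -1))) = Add(185, Mul(8772, Rational(-2, 7145))) = Add(185, Rational(-17544, 7145)) = Rational(1304281, 7145)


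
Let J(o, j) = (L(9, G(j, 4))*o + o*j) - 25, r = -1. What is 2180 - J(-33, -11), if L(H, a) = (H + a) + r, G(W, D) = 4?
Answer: 2238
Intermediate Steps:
L(H, a) = -1 + H + a (L(H, a) = (H + a) - 1 = -1 + H + a)
J(o, j) = -25 + 12*o + j*o (J(o, j) = ((-1 + 9 + 4)*o + o*j) - 25 = (12*o + j*o) - 25 = -25 + 12*o + j*o)
2180 - J(-33, -11) = 2180 - (-25 + 12*(-33) - 11*(-33)) = 2180 - (-25 - 396 + 363) = 2180 - 1*(-58) = 2180 + 58 = 2238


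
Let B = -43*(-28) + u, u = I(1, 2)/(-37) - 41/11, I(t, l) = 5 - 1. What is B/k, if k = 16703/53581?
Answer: 2379322757/618011 ≈ 3850.0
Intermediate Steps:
I(t, l) = 4
u = -1561/407 (u = 4/(-37) - 41/11 = 4*(-1/37) - 41*1/11 = -4/37 - 41/11 = -1561/407 ≈ -3.8354)
k = 16703/53581 (k = 16703*(1/53581) = 16703/53581 ≈ 0.31173)
B = 488467/407 (B = -43*(-28) - 1561/407 = 1204 - 1561/407 = 488467/407 ≈ 1200.2)
B/k = 488467/(407*(16703/53581)) = (488467/407)*(53581/16703) = 2379322757/618011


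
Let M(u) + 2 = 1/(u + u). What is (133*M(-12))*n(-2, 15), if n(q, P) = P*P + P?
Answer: -65170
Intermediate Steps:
n(q, P) = P + P² (n(q, P) = P² + P = P + P²)
M(u) = -2 + 1/(2*u) (M(u) = -2 + 1/(u + u) = -2 + 1/(2*u))
(133*M(-12))*n(-2, 15) = (133*(-2 + (½)/(-12)))*(15*(1 + 15)) = (133*(-2 + (½)*(-1/12)))*(15*16) = (133*(-2 - 1/24))*240 = (133*(-49/24))*240 = -6517/24*240 = -65170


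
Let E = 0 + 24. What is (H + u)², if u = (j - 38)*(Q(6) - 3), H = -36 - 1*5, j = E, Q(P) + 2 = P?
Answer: 3025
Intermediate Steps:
E = 24
Q(P) = -2 + P
j = 24
H = -41 (H = -36 - 5 = -41)
u = -14 (u = (24 - 38)*((-2 + 6) - 3) = -14*(4 - 3) = -14*1 = -14)
(H + u)² = (-41 - 14)² = (-55)² = 3025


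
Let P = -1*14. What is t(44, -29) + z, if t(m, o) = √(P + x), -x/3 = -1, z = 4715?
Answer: 4715 + I*√11 ≈ 4715.0 + 3.3166*I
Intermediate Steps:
P = -14
x = 3 (x = -3*(-1) = 3)
t(m, o) = I*√11 (t(m, o) = √(-14 + 3) = √(-11) = I*√11)
t(44, -29) + z = I*√11 + 4715 = 4715 + I*√11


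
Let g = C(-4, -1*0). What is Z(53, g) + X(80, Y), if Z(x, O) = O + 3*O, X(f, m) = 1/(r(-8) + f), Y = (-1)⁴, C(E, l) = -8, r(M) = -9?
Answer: -2271/71 ≈ -31.986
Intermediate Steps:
g = -8
Y = 1
X(f, m) = 1/(-9 + f)
Z(x, O) = 4*O
Z(53, g) + X(80, Y) = 4*(-8) + 1/(-9 + 80) = -32 + 1/71 = -2271/71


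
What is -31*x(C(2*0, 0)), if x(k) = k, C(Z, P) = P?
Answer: 0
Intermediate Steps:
-31*x(C(2*0, 0)) = -31*0 = 0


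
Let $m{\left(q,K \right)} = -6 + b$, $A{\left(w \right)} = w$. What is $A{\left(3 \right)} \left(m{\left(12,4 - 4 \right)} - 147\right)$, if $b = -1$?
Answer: $-462$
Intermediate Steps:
$m{\left(q,K \right)} = -7$ ($m{\left(q,K \right)} = -6 - 1 = -7$)
$A{\left(3 \right)} \left(m{\left(12,4 - 4 \right)} - 147\right) = 3 \left(-7 - 147\right) = 3 \left(-154\right) = -462$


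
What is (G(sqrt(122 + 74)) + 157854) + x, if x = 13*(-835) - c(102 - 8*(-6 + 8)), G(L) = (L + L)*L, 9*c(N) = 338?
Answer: 1326181/9 ≈ 1.4735e+5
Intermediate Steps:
c(N) = 338/9 (c(N) = (1/9)*338 = 338/9)
G(L) = 2*L**2 (G(L) = (2*L)*L = 2*L**2)
x = -98033/9 (x = 13*(-835) - 1*338/9 = -10855 - 338/9 = -98033/9 ≈ -10893.)
(G(sqrt(122 + 74)) + 157854) + x = (2*(sqrt(122 + 74))**2 + 157854) - 98033/9 = (2*(sqrt(196))**2 + 157854) - 98033/9 = (2*14**2 + 157854) - 98033/9 = (2*196 + 157854) - 98033/9 = (392 + 157854) - 98033/9 = 158246 - 98033/9 = 1326181/9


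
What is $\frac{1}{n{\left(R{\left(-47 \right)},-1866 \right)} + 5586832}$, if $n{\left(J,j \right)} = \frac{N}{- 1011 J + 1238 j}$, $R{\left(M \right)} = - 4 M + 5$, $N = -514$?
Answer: $\frac{2505231}{13996304718706} \approx 1.7899 \cdot 10^{-7}$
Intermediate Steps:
$R{\left(M \right)} = 5 - 4 M$
$n{\left(J,j \right)} = - \frac{514}{- 1011 J + 1238 j}$
$\frac{1}{n{\left(R{\left(-47 \right)},-1866 \right)} + 5586832} = \frac{1}{\frac{514}{\left(-1238\right) \left(-1866\right) + 1011 \left(5 - -188\right)} + 5586832} = \frac{1}{\frac{514}{2310108 + 1011 \left(5 + 188\right)} + 5586832} = \frac{1}{\frac{514}{2310108 + 1011 \cdot 193} + 5586832} = \frac{1}{\frac{514}{2310108 + 195123} + 5586832} = \frac{1}{\frac{514}{2505231} + 5586832} = \frac{1}{\frac{13996304718706}{2505231}} = \frac{2505231}{13996304718706}$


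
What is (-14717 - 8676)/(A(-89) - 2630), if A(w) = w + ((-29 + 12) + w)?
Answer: 23393/2825 ≈ 8.2807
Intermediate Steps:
A(w) = -17 + 2*w (A(w) = w + (-17 + w) = -17 + 2*w)
(-14717 - 8676)/(A(-89) - 2630) = (-14717 - 8676)/((-17 + 2*(-89)) - 2630) = -23393/((-17 - 178) - 2630) = -23393/(-195 - 2630) = -23393/(-2825) = -23393*(-1/2825) = 23393/2825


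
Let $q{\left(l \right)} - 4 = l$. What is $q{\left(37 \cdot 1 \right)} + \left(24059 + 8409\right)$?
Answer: $32509$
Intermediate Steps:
$q{\left(l \right)} = 4 + l$
$q{\left(37 \cdot 1 \right)} + \left(24059 + 8409\right) = \left(4 + 37 \cdot 1\right) + \left(24059 + 8409\right) = \left(4 + 37\right) + 32468 = 41 + 32468 = 32509$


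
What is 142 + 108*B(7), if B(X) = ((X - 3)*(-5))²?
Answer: 43342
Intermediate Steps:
B(X) = (15 - 5*X)² (B(X) = ((-3 + X)*(-5))² = (15 - 5*X)²)
142 + 108*B(7) = 142 + 108*(25*(-3 + 7)²) = 142 + 108*(25*4²) = 142 + 108*(25*16) = 142 + 108*400 = 142 + 43200 = 43342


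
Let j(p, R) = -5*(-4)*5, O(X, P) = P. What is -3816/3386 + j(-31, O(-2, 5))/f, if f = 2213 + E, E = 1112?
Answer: -246992/225169 ≈ -1.0969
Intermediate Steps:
f = 3325 (f = 2213 + 1112 = 3325)
j(p, R) = 100 (j(p, R) = 20*5 = 100)
-3816/3386 + j(-31, O(-2, 5))/f = -3816/3386 + 100/3325 = -3816*1/3386 + 100*(1/3325) = -1908/1693 + 4/133 = -246992/225169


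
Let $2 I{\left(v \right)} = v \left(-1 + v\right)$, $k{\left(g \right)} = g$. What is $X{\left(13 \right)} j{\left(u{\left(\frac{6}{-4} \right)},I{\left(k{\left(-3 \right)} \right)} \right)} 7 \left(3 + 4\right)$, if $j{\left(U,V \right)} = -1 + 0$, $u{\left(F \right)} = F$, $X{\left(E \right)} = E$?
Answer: $-637$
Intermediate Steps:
$I{\left(v \right)} = \frac{v \left(-1 + v\right)}{2}$
$j{\left(U,V \right)} = -1$
$X{\left(13 \right)} j{\left(u{\left(\frac{6}{-4} \right)},I{\left(k{\left(-3 \right)} \right)} \right)} 7 \left(3 + 4\right) = 13 \left(-1\right) 7 \left(3 + 4\right) = - 13 \cdot 7 \cdot 7 = \left(-13\right) 49 = -637$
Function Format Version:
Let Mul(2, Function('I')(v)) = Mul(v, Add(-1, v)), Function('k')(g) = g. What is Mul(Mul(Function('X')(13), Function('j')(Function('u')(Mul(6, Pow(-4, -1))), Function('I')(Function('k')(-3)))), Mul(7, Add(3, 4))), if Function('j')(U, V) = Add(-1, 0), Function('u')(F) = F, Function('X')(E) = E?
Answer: -637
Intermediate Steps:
Function('I')(v) = Mul(Rational(1, 2), v, Add(-1, v)) (Function('I')(v) = Mul(Rational(1, 2), Mul(v, Add(-1, v))) = Mul(Rational(1, 2), v, Add(-1, v)))
Function('j')(U, V) = -1
Mul(Mul(Function('X')(13), Function('j')(Function('u')(Mul(6, Pow(-4, -1))), Function('I')(Function('k')(-3)))), Mul(7, Add(3, 4))) = Mul(Mul(13, -1), Mul(7, Add(3, 4))) = Mul(-13, Mul(7, 7)) = Mul(-13, 49) = -637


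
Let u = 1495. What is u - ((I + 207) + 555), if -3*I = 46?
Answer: 2245/3 ≈ 748.33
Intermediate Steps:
I = -46/3 (I = -1/3*46 = -46/3 ≈ -15.333)
u - ((I + 207) + 555) = 1495 - ((-46/3 + 207) + 555) = 1495 - (575/3 + 555) = 1495 - 1*2240/3 = 1495 - 2240/3 = 2245/3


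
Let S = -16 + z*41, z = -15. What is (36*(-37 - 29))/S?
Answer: 2376/631 ≈ 3.7654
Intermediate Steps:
S = -631 (S = -16 - 15*41 = -16 - 615 = -631)
(36*(-37 - 29))/S = (36*(-37 - 29))/(-631) = (36*(-66))*(-1/631) = -2376*(-1/631) = 2376/631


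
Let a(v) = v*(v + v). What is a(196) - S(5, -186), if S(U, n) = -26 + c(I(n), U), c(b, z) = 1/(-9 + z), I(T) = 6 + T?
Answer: 307433/4 ≈ 76858.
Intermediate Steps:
a(v) = 2*v² (a(v) = v*(2*v) = 2*v²)
S(U, n) = -26 + 1/(-9 + U)
a(196) - S(5, -186) = 2*196² - (235 - 26*5)/(-9 + 5) = 2*38416 - (235 - 130)/(-4) = 76832 - (-1)*105/4 = 76832 - 1*(-105/4) = 76832 + 105/4 = 307433/4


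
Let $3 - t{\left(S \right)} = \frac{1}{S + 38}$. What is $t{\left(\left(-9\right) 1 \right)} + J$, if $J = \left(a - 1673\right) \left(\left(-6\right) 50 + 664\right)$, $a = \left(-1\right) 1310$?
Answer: $- \frac{31488462}{29} \approx -1.0858 \cdot 10^{6}$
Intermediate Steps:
$t{\left(S \right)} = 3 - \frac{1}{38 + S}$ ($t{\left(S \right)} = 3 - \frac{1}{S + 38} = 3 - \frac{1}{38 + S}$)
$a = -1310$
$J = -1085812$ ($J = \left(-1310 - 1673\right) \left(\left(-6\right) 50 + 664\right) = - 2983 \left(-300 + 664\right) = \left(-2983\right) 364 = -1085812$)
$t{\left(\left(-9\right) 1 \right)} + J = \frac{113 + 3 \left(\left(-9\right) 1\right)}{38 - 9} - 1085812 = \frac{113 + 3 \left(-9\right)}{38 - 9} - 1085812 = \frac{113 - 27}{29} - 1085812 = \frac{1}{29} \cdot 86 - 1085812 = \frac{86}{29} - 1085812 = - \frac{31488462}{29}$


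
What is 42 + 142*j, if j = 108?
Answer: 15378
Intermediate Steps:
42 + 142*j = 42 + 142*108 = 42 + 15336 = 15378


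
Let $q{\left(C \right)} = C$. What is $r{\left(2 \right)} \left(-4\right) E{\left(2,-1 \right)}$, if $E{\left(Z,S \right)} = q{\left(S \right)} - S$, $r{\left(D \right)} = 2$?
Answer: $0$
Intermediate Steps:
$E{\left(Z,S \right)} = 0$ ($E{\left(Z,S \right)} = S - S = 0$)
$r{\left(2 \right)} \left(-4\right) E{\left(2,-1 \right)} = 2 \left(-4\right) 0 = \left(-8\right) 0 = 0$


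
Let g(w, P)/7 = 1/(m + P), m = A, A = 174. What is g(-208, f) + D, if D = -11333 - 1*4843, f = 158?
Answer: -5370425/332 ≈ -16176.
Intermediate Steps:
m = 174
g(w, P) = 7/(174 + P)
D = -16176 (D = -11333 - 4843 = -16176)
g(-208, f) + D = 7/(174 + 158) - 16176 = 7/332 - 16176 = -5370425/332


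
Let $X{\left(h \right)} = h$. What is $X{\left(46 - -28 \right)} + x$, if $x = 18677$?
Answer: $18751$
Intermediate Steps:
$X{\left(46 - -28 \right)} + x = \left(46 - -28\right) + 18677 = \left(46 + 28\right) + 18677 = 74 + 18677 = 18751$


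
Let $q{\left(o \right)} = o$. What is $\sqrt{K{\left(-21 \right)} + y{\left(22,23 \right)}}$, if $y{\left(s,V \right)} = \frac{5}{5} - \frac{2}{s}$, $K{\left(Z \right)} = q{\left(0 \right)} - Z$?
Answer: $\frac{\sqrt{2651}}{11} \approx 4.6807$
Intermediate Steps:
$K{\left(Z \right)} = - Z$ ($K{\left(Z \right)} = 0 - Z = - Z$)
$y{\left(s,V \right)} = 1 - \frac{2}{s}$ ($y{\left(s,V \right)} = 5 \cdot \frac{1}{5} - \frac{2}{s} = 1 - \frac{2}{s}$)
$\sqrt{K{\left(-21 \right)} + y{\left(22,23 \right)}} = \sqrt{\left(-1\right) \left(-21\right) + \frac{-2 + 22}{22}} = \sqrt{21 + \frac{1}{22} \cdot 20} = \sqrt{21 + \frac{10}{11}} = \sqrt{\frac{241}{11}} = \frac{\sqrt{2651}}{11}$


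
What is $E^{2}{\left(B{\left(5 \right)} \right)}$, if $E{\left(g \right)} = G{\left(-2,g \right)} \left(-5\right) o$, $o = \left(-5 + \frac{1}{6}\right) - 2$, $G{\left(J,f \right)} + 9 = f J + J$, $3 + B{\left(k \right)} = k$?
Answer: $\frac{1050625}{4} \approx 2.6266 \cdot 10^{5}$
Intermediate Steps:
$B{\left(k \right)} = -3 + k$
$G{\left(J,f \right)} = -9 + J + J f$ ($G{\left(J,f \right)} = -9 + \left(f J + J\right) = -9 + \left(J f + J\right) = -9 + \left(J + J f\right) = -9 + J + J f$)
$o = - \frac{41}{6}$ ($o = \left(-5 + \frac{1}{6}\right) - 2 = - \frac{29}{6} - 2 = - \frac{41}{6} \approx -6.8333$)
$E{\left(g \right)} = - \frac{2255}{6} - \frac{205 g}{3}$ ($E{\left(g \right)} = \left(-9 - 2 - 2 g\right) \left(-5\right) \left(- \frac{41}{6}\right) = \left(-11 - 2 g\right) \left(-5\right) \left(- \frac{41}{6}\right) = \left(55 + 10 g\right) \left(- \frac{41}{6}\right) = - \frac{2255}{6} - \frac{205 g}{3}$)
$E^{2}{\left(B{\left(5 \right)} \right)} = \left(- \frac{2255}{6} - \frac{205 \left(-3 + 5\right)}{3}\right)^{2} = \left(- \frac{2255}{6} - \frac{410}{3}\right)^{2} = \left(- \frac{1025}{2}\right)^{2} = \frac{1050625}{4}$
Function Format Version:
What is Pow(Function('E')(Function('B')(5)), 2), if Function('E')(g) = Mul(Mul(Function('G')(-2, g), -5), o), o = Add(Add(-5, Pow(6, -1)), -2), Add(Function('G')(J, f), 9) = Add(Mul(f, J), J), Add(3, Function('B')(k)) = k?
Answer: Rational(1050625, 4) ≈ 2.6266e+5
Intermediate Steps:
Function('B')(k) = Add(-3, k)
Function('G')(J, f) = Add(-9, J, Mul(J, f)) (Function('G')(J, f) = Add(-9, Add(Mul(f, J), J)) = Add(-9, Add(Mul(J, f), J)) = Add(-9, Add(J, Mul(J, f))) = Add(-9, J, Mul(J, f)))
o = Rational(-41, 6) (o = Add(Add(-5, Rational(1, 6)), -2) = Add(Rational(-29, 6), -2) = Rational(-41, 6) ≈ -6.8333)
Function('E')(g) = Add(Rational(-2255, 6), Mul(Rational(-205, 3), g)) (Function('E')(g) = Mul(Mul(Add(-9, -2, Mul(-2, g)), -5), Rational(-41, 6)) = Mul(Mul(Add(-11, Mul(-2, g)), -5), Rational(-41, 6)) = Mul(Add(55, Mul(10, g)), Rational(-41, 6)) = Add(Rational(-2255, 6), Mul(Rational(-205, 3), g)))
Pow(Function('E')(Function('B')(5)), 2) = Pow(Add(Rational(-2255, 6), Mul(Rational(-205, 3), Add(-3, 5))), 2) = Pow(Add(Rational(-2255, 6), Mul(Rational(-205, 3), 2)), 2) = Pow(Add(Rational(-2255, 6), Rational(-410, 3)), 2) = Pow(Rational(-1025, 2), 2) = Rational(1050625, 4)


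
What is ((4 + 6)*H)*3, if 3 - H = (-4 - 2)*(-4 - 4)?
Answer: -1350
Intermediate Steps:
H = -45 (H = 3 - (-4 - 2)*(-4 - 4) = 3 - (-6)*(-8) = 3 - 1*48 = 3 - 48 = -45)
((4 + 6)*H)*3 = ((4 + 6)*(-45))*3 = (10*(-45))*3 = -450*3 = -1350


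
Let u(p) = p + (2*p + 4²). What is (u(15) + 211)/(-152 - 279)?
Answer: -272/431 ≈ -0.63109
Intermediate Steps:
u(p) = 16 + 3*p (u(p) = p + (2*p + 16) = p + (16 + 2*p) = 16 + 3*p)
(u(15) + 211)/(-152 - 279) = ((16 + 3*15) + 211)/(-152 - 279) = ((16 + 45) + 211)/(-431) = (61 + 211)*(-1/431) = 272*(-1/431) = -272/431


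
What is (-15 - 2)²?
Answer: 289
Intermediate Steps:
(-15 - 2)² = (-17)² = 289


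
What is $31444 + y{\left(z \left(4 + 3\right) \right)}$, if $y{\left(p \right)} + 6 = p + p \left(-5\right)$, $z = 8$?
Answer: $31214$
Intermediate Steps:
$y{\left(p \right)} = -6 - 4 p$ ($y{\left(p \right)} = -6 + \left(p + p \left(-5\right)\right) = -6 + \left(p - 5 p\right) = -6 - 4 p$)
$31444 + y{\left(z \left(4 + 3\right) \right)} = 31444 - \left(6 + 4 \cdot 8 \left(4 + 3\right)\right) = 31444 - \left(6 + 4 \cdot 8 \cdot 7\right) = 31444 - 230 = 31214$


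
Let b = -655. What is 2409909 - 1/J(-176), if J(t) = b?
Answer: 1578490396/655 ≈ 2.4099e+6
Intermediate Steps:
J(t) = -655
2409909 - 1/J(-176) = 2409909 - 1/(-655) = 2409909 - 1*(-1/655) = 2409909 + 1/655 = 1578490396/655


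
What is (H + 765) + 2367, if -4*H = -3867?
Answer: 16395/4 ≈ 4098.8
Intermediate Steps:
H = 3867/4 (H = -¼*(-3867) = 3867/4 ≈ 966.75)
(H + 765) + 2367 = (3867/4 + 765) + 2367 = 6927/4 + 2367 = 16395/4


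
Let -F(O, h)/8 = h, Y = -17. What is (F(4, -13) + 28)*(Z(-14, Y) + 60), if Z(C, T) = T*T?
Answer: 46068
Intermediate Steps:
F(O, h) = -8*h
Z(C, T) = T²
(F(4, -13) + 28)*(Z(-14, Y) + 60) = (-8*(-13) + 28)*((-17)² + 60) = (104 + 28)*(289 + 60) = 132*349 = 46068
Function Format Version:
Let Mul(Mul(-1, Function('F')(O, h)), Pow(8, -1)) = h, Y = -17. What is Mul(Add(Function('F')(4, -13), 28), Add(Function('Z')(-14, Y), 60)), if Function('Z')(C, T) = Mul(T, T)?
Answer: 46068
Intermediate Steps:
Function('F')(O, h) = Mul(-8, h)
Function('Z')(C, T) = Pow(T, 2)
Mul(Add(Function('F')(4, -13), 28), Add(Function('Z')(-14, Y), 60)) = Mul(Add(Mul(-8, -13), 28), Add(Pow(-17, 2), 60)) = Mul(Add(104, 28), Add(289, 60)) = Mul(132, 349) = 46068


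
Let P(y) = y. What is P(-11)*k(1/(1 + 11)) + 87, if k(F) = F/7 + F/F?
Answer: 6373/84 ≈ 75.869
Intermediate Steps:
k(F) = 1 + F/7 (k(F) = F*(⅐) + 1 = F/7 + 1 = 1 + F/7)
P(-11)*k(1/(1 + 11)) + 87 = -11*(1 + 1/(7*(1 + 11))) + 87 = -11*(1 + (⅐)/12) + 87 = -11*(1 + (⅐)*(1/12)) + 87 = -11*(1 + 1/84) + 87 = -11*85/84 + 87 = -935/84 + 87 = 6373/84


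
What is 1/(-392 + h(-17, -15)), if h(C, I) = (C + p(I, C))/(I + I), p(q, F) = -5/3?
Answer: -45/17612 ≈ -0.0025551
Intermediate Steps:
p(q, F) = -5/3 (p(q, F) = -5*⅓ = -5/3)
h(C, I) = (-5/3 + C)/(2*I) (h(C, I) = (C - 5/3)/(I + I) = (-5/3 + C)/((2*I)) = (-5/3 + C)*(1/(2*I)) = (-5/3 + C)/(2*I))
1/(-392 + h(-17, -15)) = 1/(-392 + (⅙)*(-5 + 3*(-17))/(-15)) = 1/(-392 + (⅙)*(-1/15)*(-5 - 51)) = 1/(-392 + (⅙)*(-1/15)*(-56)) = 1/(-392 + 28/45) = 1/(-17612/45) = -45/17612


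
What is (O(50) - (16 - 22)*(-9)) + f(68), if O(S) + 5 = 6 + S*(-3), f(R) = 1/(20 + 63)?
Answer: -16848/83 ≈ -202.99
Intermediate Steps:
f(R) = 1/83
O(S) = 1 - 3*S (O(S) = -5 + (6 + S*(-3)) = -5 + (6 - 3*S) = 1 - 3*S)
(O(50) - (16 - 22)*(-9)) + f(68) = ((1 - 3*50) - (16 - 22)*(-9)) + 1/83 = ((1 - 150) - (-6)*(-9)) + 1/83 = (-149 - 1*54) + 1/83 = (-149 - 54) + 1/83 = -203 + 1/83 = -16848/83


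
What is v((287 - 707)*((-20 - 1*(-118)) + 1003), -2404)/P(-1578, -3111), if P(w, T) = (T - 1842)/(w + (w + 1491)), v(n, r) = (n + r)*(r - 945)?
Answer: 863966044680/1651 ≈ 5.2330e+8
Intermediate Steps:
v(n, r) = (-945 + r)*(n + r) (v(n, r) = (n + r)*(-945 + r) = (-945 + r)*(n + r))
P(w, T) = (-1842 + T)/(1491 + 2*w) (P(w, T) = (-1842 + T)/(w + (1491 + w)) = (-1842 + T)/(1491 + 2*w))
v((287 - 707)*((-20 - 1*(-118)) + 1003), -2404)/P(-1578, -3111) = ((-2404)² - 945*(287 - 707)*((-20 - 1*(-118)) + 1003) - 945*(-2404) + ((287 - 707)*((-20 - 1*(-118)) + 1003))*(-2404))/(((-1842 - 3111)/(1491 + 2*(-1578)))) = (5779216 - (-396900)*((-20 + 118) + 1003) + 2271780 - 420*((-20 + 118) + 1003)*(-2404))/((-4953/(1491 - 3156))) = (5779216 - (-396900)*(98 + 1003) + 2271780 - 420*(98 + 1003)*(-2404))/((-4953/(-1665))) = (5779216 - (-396900)*1101 + 2271780 - 420*1101*(-2404))/((-1/1665*(-4953))) = (5779216 - 945*(-462420) + 2271780 - 462420*(-2404))/(1651/555) = (5779216 + 436986900 + 2271780 + 1111657680)*(555/1651) = 1556695576*(555/1651) = 863966044680/1651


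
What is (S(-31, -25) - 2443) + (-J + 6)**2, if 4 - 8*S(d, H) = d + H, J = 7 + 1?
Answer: -4863/2 ≈ -2431.5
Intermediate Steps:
J = 8
S(d, H) = 1/2 - H/8 - d/8 (S(d, H) = 1/2 - (d + H)/8 = 1/2 - (H + d)/8 = 1/2 + (-H/8 - d/8) = 1/2 - H/8 - d/8)
(S(-31, -25) - 2443) + (-J + 6)**2 = ((1/2 - 1/8*(-25) - 1/8*(-31)) - 2443) + (-1*8 + 6)**2 = ((1/2 + 25/8 + 31/8) - 2443) + (-8 + 6)**2 = (15/2 - 2443) + (-2)**2 = -4871/2 + 4 = -4863/2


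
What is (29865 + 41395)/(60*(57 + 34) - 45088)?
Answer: -17815/9907 ≈ -1.7982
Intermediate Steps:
(29865 + 41395)/(60*(57 + 34) - 45088) = 71260/(60*91 - 45088) = 71260/(5460 - 45088) = 71260/(-39628) = 71260*(-1/39628) = -17815/9907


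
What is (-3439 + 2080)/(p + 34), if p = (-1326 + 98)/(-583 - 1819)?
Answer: -544053/13816 ≈ -39.378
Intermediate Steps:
p = 614/1201 (p = -1228/(-2402) = -1228*(-1/2402) = 614/1201 ≈ 0.51124)
(-3439 + 2080)/(p + 34) = (-3439 + 2080)/(614/1201 + 34) = -1359/41448/1201 = -1359*1201/41448 = -544053/13816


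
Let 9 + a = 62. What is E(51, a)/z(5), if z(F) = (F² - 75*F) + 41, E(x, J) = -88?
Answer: 88/309 ≈ 0.28479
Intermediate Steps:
a = 53 (a = -9 + 62 = 53)
z(F) = 41 + F² - 75*F
E(51, a)/z(5) = -88/(41 + 5² - 75*5) = -88/(41 + 25 - 375) = -88/(-309) = -88*(-1/309) = 88/309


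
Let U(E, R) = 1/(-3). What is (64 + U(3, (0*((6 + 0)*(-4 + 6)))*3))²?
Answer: 36481/9 ≈ 4053.4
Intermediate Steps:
U(E, R) = -⅓
(64 + U(3, (0*((6 + 0)*(-4 + 6)))*3))² = (64 - ⅓)² = (191/3)² = 36481/9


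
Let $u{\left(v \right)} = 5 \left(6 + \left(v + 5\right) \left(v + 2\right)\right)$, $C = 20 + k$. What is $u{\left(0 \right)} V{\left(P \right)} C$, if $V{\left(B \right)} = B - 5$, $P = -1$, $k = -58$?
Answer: $18240$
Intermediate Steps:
$C = -38$ ($C = 20 - 58 = -38$)
$V{\left(B \right)} = -5 + B$
$u{\left(v \right)} = 30 + 5 \left(2 + v\right) \left(5 + v\right)$ ($u{\left(v \right)} = 5 \left(6 + \left(5 + v\right) \left(2 + v\right)\right) = 5 \left(6 + \left(2 + v\right) \left(5 + v\right)\right) = 30 + 5 \left(2 + v\right) \left(5 + v\right)$)
$u{\left(0 \right)} V{\left(P \right)} C = \left(80 + 5 \cdot 0^{2} + 35 \cdot 0\right) \left(-5 - 1\right) \left(-38\right) = \left(80 + 5 \cdot 0 + 0\right) \left(\left(-6\right) \left(-38\right)\right) = \left(80 + 0 + 0\right) 228 = 80 \cdot 228 = 18240$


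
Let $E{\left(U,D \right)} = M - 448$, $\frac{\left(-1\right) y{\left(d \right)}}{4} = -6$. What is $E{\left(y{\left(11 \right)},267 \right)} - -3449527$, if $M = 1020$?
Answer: $3450099$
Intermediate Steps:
$y{\left(d \right)} = 24$ ($y{\left(d \right)} = \left(-4\right) \left(-6\right) = 24$)
$E{\left(U,D \right)} = 572$ ($E{\left(U,D \right)} = 1020 - 448 = 572$)
$E{\left(y{\left(11 \right)},267 \right)} - -3449527 = 572 - -3449527 = 572 + 3449527 = 3450099$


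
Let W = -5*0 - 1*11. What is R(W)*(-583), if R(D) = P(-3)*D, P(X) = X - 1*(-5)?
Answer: 12826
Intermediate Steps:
W = -11 (W = 0 - 11 = -11)
P(X) = 5 + X (P(X) = X + 5 = 5 + X)
R(D) = 2*D (R(D) = (5 - 3)*D = 2*D)
R(W)*(-583) = (2*(-11))*(-583) = -22*(-583) = 12826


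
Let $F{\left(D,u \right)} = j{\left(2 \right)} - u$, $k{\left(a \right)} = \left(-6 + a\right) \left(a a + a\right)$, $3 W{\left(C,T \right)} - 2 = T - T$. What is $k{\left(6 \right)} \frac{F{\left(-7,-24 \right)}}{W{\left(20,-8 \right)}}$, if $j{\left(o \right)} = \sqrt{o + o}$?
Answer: $0$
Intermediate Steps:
$j{\left(o \right)} = \sqrt{2} \sqrt{o}$ ($j{\left(o \right)} = \sqrt{2 o} = \sqrt{2} \sqrt{o}$)
$W{\left(C,T \right)} = \frac{2}{3}$ ($W{\left(C,T \right)} = \frac{2}{3} + \frac{T - T}{3} = \frac{2}{3} + \frac{1}{3} \cdot 0 = \frac{2}{3} + 0 = \frac{2}{3}$)
$k{\left(a \right)} = \left(-6 + a\right) \left(a + a^{2}\right)$ ($k{\left(a \right)} = \left(-6 + a\right) \left(a^{2} + a\right) = \left(-6 + a\right) \left(a + a^{2}\right)$)
$F{\left(D,u \right)} = 2 - u$ ($F{\left(D,u \right)} = \sqrt{2} \sqrt{2} - u = 2 - u$)
$k{\left(6 \right)} \frac{F{\left(-7,-24 \right)}}{W{\left(20,-8 \right)}} = 6 \left(-6 + 6^{2} - 30\right) \frac{2 - -24}{\frac{2}{3}} = 6 \left(-6 + 36 - 30\right) \left(2 + 24\right) \frac{3}{2} = 6 \cdot 0 \cdot 26 \cdot \frac{3}{2} = 0 \cdot 39 = 0$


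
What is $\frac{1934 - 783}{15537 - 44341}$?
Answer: $- \frac{1151}{28804} \approx -0.03996$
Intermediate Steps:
$\frac{1934 - 783}{15537 - 44341} = \frac{1151}{-28804} = 1151 \left(- \frac{1}{28804}\right) = - \frac{1151}{28804}$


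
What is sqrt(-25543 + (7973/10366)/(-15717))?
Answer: I*sqrt(4011870583569174522)/12532494 ≈ 159.82*I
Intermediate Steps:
sqrt(-25543 + (7973/10366)/(-15717)) = sqrt(-25543 + (7973*(1/10366))*(-1/15717)) = sqrt(-25543 + (7973/10366)*(-1/15717)) = sqrt(-25543 - 7973/162922422) = sqrt(-4161527433119/162922422) = I*sqrt(4011870583569174522)/12532494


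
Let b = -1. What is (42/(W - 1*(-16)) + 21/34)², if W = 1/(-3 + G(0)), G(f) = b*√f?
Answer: 27783441/2553604 ≈ 10.880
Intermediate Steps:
G(f) = -√f
W = -⅓ (W = 1/(-3 - √0) = 1/(-3 - 1*0) = 1/(-3 + 0) = 1/(-3) = -⅓ ≈ -0.33333)
(42/(W - 1*(-16)) + 21/34)² = (42/(-⅓ - 1*(-16)) + 21/34)² = (42/(-⅓ + 16) + 21*(1/34))² = (42/(47/3) + 21/34)² = (42*(3/47) + 21/34)² = (126/47 + 21/34)² = (5271/1598)² = 27783441/2553604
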